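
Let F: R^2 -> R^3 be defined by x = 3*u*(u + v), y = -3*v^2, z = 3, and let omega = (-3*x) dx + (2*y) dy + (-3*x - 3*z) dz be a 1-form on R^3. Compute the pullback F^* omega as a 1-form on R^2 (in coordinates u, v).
F^* omega = (27*u*(-2*u^2 - 3*u*v - v^2)) du + (-27*u^3 - 27*u^2*v + 36*v^3) dv

Using F^*(f dg) = (f ∘ F) d(g ∘ F), substitute each coordinate x_i by F_i(u, v) in f_i, and replace dx_i by d F_i = (∂F_i/∂u) du + (∂F_i/∂v) dv.
  For the x component: f_1(F) = 9*u*(-u - v); d F_1 = (6*u + 3*v) du + (3*u) dv
  For the y component: f_2(F) = -6*v^2; d F_2 = (0) du + (-6*v) dv
  For the z component: f_3(F) = -9*u^2 - 9*u*v - 9; d F_3 = (0) du + (0) dv
Combining and collecting du, dv coefficients:
  coeff of du: 27*u*(-2*u^2 - 3*u*v - v^2)
  coeff of dv: -27*u^3 - 27*u^2*v + 36*v^3
F^* omega = (27*u*(-2*u^2 - 3*u*v - v^2)) du + (-27*u^3 - 27*u^2*v + 36*v^3) dv.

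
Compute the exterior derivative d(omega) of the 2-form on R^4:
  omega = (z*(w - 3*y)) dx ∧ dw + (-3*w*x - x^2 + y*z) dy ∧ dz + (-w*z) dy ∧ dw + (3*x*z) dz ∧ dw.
d(omega) = (3*z) dx ∧ dy ∧ dw + (-w + 3*y + 3*z) dx ∧ dz ∧ dw + (-3*w - 2*x) dx ∧ dy ∧ dz + (w - 3*x) dy ∧ dz ∧ dw

For a 2-form omega = sum_{i<j} g_{ij} dx_i ∧ dx_j, the exterior derivative is
  d(omega) = sum_{i<j} d(g_{ij}) ∧ dx_i ∧ dx_j = sum_{i<j, k} (∂g_{ij}/∂x_k) dx_k ∧ dx_i ∧ dx_j.
Expand each term, using dx_k ∧ dx_i ∧ dx_j = sgn(permutation) dx_{(a)} ∧ dx_{(b)} ∧ dx_{(c)} with (a < b < c) sorted:
  d(z*(w - 3*y)) includes (∂/∂y)(z*(w - 3*y)) dy = (-3*z) dy, which multiplied by dx ∧ dw gives (3*z) dx ∧ dy ∧ dw
  d(z*(w - 3*y)) includes (∂/∂z)(z*(w - 3*y)) dz = (w - 3*y) dz, which multiplied by dx ∧ dw gives (-w + 3*y) dx ∧ dz ∧ dw
  d(-3*w*x - x^2 + y*z) includes (∂/∂x)(-3*w*x - x^2 + y*z) dx = (-3*w - 2*x) dx, which multiplied by dy ∧ dz gives (-3*w - 2*x) dx ∧ dy ∧ dz
  d(-3*w*x - x^2 + y*z) includes (∂/∂w)(-3*w*x - x^2 + y*z) dw = (-3*x) dw, which multiplied by dy ∧ dz gives (-3*x) dy ∧ dz ∧ dw
  d(-w*z) includes (∂/∂z)(-w*z) dz = (-w) dz, which multiplied by dy ∧ dw gives (w) dy ∧ dz ∧ dw
  d(3*x*z) includes (∂/∂x)(3*x*z) dx = (3*z) dx, which multiplied by dz ∧ dw gives (3*z) dx ∧ dz ∧ dw
Collecting like 3-forms: d(omega) = (3*z) dx ∧ dy ∧ dw + (-w + 3*y + 3*z) dx ∧ dz ∧ dw + (-3*w - 2*x) dx ∧ dy ∧ dz + (w - 3*x) dy ∧ dz ∧ dw.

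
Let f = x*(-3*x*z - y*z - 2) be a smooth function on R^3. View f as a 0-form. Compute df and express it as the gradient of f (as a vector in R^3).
df = (-6*x*z - y*z - 2) dx + (-x*z) dy + (x*(-3*x - y)) dz; grad f = (-6*x*z - y*z - 2, -x*z, x*(-3*x - y))

For a 0-form f, d f = (∂f/∂x) dx + (∂f/∂y) dy + (∂f/∂z) dz. The components of the vector representation are exactly the entries of grad f in Cartesian coordinates:
  ∂f/∂x = -6*x*z - y*z - 2
  ∂f/∂y = -x*z
  ∂f/∂z = x*(-3*x - y).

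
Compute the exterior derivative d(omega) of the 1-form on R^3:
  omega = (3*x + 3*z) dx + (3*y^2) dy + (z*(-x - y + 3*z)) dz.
d(omega) = (-z - 3) dx ∧ dz + (-z) dy ∧ dz

For a 1-form omega = sum_i f_i dx_i, the exterior derivative is
  d(omega) = sum_{i < j} (∂f_j/∂x_i - ∂f_i/∂x_j) dx_i ∧ dx_j.
  coefficient of dx ∧ dz: ∂f_3/∂x - ∂f_1/∂z = ∂(z*(-x - y + 3*z))/∂x - ∂(3*x + 3*z)/∂z = -z - 3
  coefficient of dy ∧ dz: ∂f_3/∂y - ∂f_2/∂z = ∂(z*(-x - y + 3*z))/∂y - ∂(3*y^2)/∂z = -z
Assembling: d(omega) = (-z - 3) dx ∧ dz + (-z) dy ∧ dz.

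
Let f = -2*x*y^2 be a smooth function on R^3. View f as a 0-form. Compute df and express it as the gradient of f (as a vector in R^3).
df = (-2*y^2) dx + (-4*x*y) dy + (0) dz; grad f = (-2*y^2, -4*x*y, 0)

For a 0-form f, d f = (∂f/∂x) dx + (∂f/∂y) dy + (∂f/∂z) dz. The components of the vector representation are exactly the entries of grad f in Cartesian coordinates:
  ∂f/∂x = -2*y^2
  ∂f/∂y = -4*x*y
  ∂f/∂z = 0.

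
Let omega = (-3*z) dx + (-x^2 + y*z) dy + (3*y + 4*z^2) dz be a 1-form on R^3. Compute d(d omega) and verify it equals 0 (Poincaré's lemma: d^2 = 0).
d(d omega) = 0

Step 1: d omega = sum_{i<j} (∂f_j/∂x_i - ∂f_i/∂x_j) dx_i ∧ dx_j:
  coeff of dx ∧ dy: -2*x
  coeff of dx ∧ dz: 3
  coeff of dy ∧ dz: 3 - y
Step 2: Apply d again to each 2-form coefficient. The only possible 3-form in R^3 is dx ∧ dy ∧ dz, with coefficient
  ∂(coeff of dy∧dz)/∂x - ∂(coeff of dx∧dz)/∂y + ∂(coeff of dx∧dy)/∂z
  = ∂/∂x (3 - y) - ∂/∂y (3) + ∂/∂z (-2*x).
Each of these terms simplifies to sums of mixed partials that cancel in pairs. The result is 0 (by equality of mixed partials for smooth functions — Schwarz / Clairaut).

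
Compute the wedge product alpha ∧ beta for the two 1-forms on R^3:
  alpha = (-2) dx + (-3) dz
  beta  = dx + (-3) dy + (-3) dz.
alpha ∧ beta = (6) dx ∧ dy + (9) dx ∧ dz + (-9) dy ∧ dz

Distribute the wedge, using dx_i ∧ dx_j = -dx_j ∧ dx_i and dx_i ∧ dx_i = 0. For each pair (i, j) with i < j, the coefficient of dx_i ∧ dx_j in alpha ∧ beta is (alpha_i * beta_j - alpha_j * beta_i). Collecting: alpha ∧ beta = (6) dx ∧ dy + (9) dx ∧ dz + (-9) dy ∧ dz.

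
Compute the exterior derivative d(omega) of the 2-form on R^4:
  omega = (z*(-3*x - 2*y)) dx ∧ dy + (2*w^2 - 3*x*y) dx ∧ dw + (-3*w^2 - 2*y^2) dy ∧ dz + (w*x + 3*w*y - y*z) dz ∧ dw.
d(omega) = (-3*x - 2*y) dx ∧ dy ∧ dz + (3*x) dx ∧ dy ∧ dw + (-3*w - z) dy ∧ dz ∧ dw + (w) dx ∧ dz ∧ dw

For a 2-form omega = sum_{i<j} g_{ij} dx_i ∧ dx_j, the exterior derivative is
  d(omega) = sum_{i<j} d(g_{ij}) ∧ dx_i ∧ dx_j = sum_{i<j, k} (∂g_{ij}/∂x_k) dx_k ∧ dx_i ∧ dx_j.
Expand each term, using dx_k ∧ dx_i ∧ dx_j = sgn(permutation) dx_{(a)} ∧ dx_{(b)} ∧ dx_{(c)} with (a < b < c) sorted:
  d(z*(-3*x - 2*y)) includes (∂/∂z)(z*(-3*x - 2*y)) dz = (-3*x - 2*y) dz, which multiplied by dx ∧ dy gives (-3*x - 2*y) dx ∧ dy ∧ dz
  d(2*w^2 - 3*x*y) includes (∂/∂y)(2*w^2 - 3*x*y) dy = (-3*x) dy, which multiplied by dx ∧ dw gives (3*x) dx ∧ dy ∧ dw
  d(-3*w^2 - 2*y^2) includes (∂/∂w)(-3*w^2 - 2*y^2) dw = (-6*w) dw, which multiplied by dy ∧ dz gives (-6*w) dy ∧ dz ∧ dw
  d(w*x + 3*w*y - y*z) includes (∂/∂x)(w*x + 3*w*y - y*z) dx = (w) dx, which multiplied by dz ∧ dw gives (w) dx ∧ dz ∧ dw
  d(w*x + 3*w*y - y*z) includes (∂/∂y)(w*x + 3*w*y - y*z) dy = (3*w - z) dy, which multiplied by dz ∧ dw gives (3*w - z) dy ∧ dz ∧ dw
Collecting like 3-forms: d(omega) = (-3*x - 2*y) dx ∧ dy ∧ dz + (3*x) dx ∧ dy ∧ dw + (-3*w - z) dy ∧ dz ∧ dw + (w) dx ∧ dz ∧ dw.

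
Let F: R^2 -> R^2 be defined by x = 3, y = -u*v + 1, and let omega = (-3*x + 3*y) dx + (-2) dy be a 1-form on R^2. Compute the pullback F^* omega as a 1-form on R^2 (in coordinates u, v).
F^* omega = (2*v) du + (2*u) dv

Using F^*(f dg) = (f ∘ F) d(g ∘ F), substitute each coordinate x_i by F_i(u, v) in f_i, and replace dx_i by d F_i = (∂F_i/∂u) du + (∂F_i/∂v) dv.
  For the x component: f_1(F) = -3*u*v - 6; d F_1 = (0) du + (0) dv
  For the y component: f_2(F) = -2; d F_2 = (-v) du + (-u) dv
Combining and collecting du, dv coefficients:
  coeff of du: 2*v
  coeff of dv: 2*u
F^* omega = (2*v) du + (2*u) dv.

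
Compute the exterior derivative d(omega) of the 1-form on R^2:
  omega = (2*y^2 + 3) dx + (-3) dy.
d(omega) = (-4*y) dx ∧ dy

For a 1-form omega = sum_i f_i dx_i, the exterior derivative is
  d(omega) = sum_{i < j} (∂f_j/∂x_i - ∂f_i/∂x_j) dx_i ∧ dx_j.
  coefficient of dx ∧ dy: ∂f_2/∂x - ∂f_1/∂y = ∂(-3)/∂x - ∂(2*y^2 + 3)/∂y = -4*y
Assembling: d(omega) = (-4*y) dx ∧ dy.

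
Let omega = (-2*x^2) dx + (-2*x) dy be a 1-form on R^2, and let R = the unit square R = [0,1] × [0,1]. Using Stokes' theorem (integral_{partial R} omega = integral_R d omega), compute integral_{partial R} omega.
integral_(partial R) omega = -2

Stokes: integral_partial_R omega = integral_R d omega with d omega = (∂Q/∂x - ∂P/∂y) dx ∧ dy.
  ∂Q/∂x = -2
  ∂P/∂y = 0
  integrand = ∂Q/∂x - ∂P/∂y = -2.
Integrating over R: integral_0^1 integral_0^1 (-2) dx dy = -2.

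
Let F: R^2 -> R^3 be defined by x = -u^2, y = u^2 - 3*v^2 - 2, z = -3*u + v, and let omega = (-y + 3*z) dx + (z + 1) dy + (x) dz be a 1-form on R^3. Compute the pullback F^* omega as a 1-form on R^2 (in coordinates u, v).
F^* omega = (u*(2*u^2 + 15*u - 6*v^2 - 4*v - 2)) du + (-u^2 + 18*u*v - 6*v^2 - 6*v) dv

Using F^*(f dg) = (f ∘ F) d(g ∘ F), substitute each coordinate x_i by F_i(u, v) in f_i, and replace dx_i by d F_i = (∂F_i/∂u) du + (∂F_i/∂v) dv.
  For the x component: f_1(F) = -u^2 - 9*u + 3*v^2 + 3*v + 2; d F_1 = (-2*u) du + (0) dv
  For the y component: f_2(F) = -3*u + v + 1; d F_2 = (2*u) du + (-6*v) dv
  For the z component: f_3(F) = -u^2; d F_3 = (-3) du + (1) dv
Combining and collecting du, dv coefficients:
  coeff of du: u*(2*u^2 + 15*u - 6*v^2 - 4*v - 2)
  coeff of dv: -u^2 + 18*u*v - 6*v^2 - 6*v
F^* omega = (u*(2*u^2 + 15*u - 6*v^2 - 4*v - 2)) du + (-u^2 + 18*u*v - 6*v^2 - 6*v) dv.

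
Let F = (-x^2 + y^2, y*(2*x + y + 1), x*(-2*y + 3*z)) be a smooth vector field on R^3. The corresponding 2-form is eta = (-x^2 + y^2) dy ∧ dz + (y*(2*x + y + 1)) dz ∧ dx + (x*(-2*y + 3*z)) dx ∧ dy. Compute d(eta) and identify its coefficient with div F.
d(eta) = (3*x + 2*y + 1) dx ∧ dy ∧ dz; div F = 3*x + 2*y + 1

For a 2-form in R^3 of the form above, applying d gives a 3-form with coefficient ∂P/∂x + ∂Q/∂y + ∂R/∂z:
  ∂P/∂x = -2*x
  ∂Q/∂y = 2*x + 2*y + 1
  ∂R/∂z = 3*x
Sum = 3*x + 2*y + 1, which is exactly div F.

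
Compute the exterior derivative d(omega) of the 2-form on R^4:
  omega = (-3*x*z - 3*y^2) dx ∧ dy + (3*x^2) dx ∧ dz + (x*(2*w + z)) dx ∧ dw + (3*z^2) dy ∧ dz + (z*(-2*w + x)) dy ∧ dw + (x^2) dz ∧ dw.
d(omega) = (-3*x) dx ∧ dy ∧ dz + (x) dx ∧ dz ∧ dw + (z) dx ∧ dy ∧ dw + (2*w - x) dy ∧ dz ∧ dw

For a 2-form omega = sum_{i<j} g_{ij} dx_i ∧ dx_j, the exterior derivative is
  d(omega) = sum_{i<j} d(g_{ij}) ∧ dx_i ∧ dx_j = sum_{i<j, k} (∂g_{ij}/∂x_k) dx_k ∧ dx_i ∧ dx_j.
Expand each term, using dx_k ∧ dx_i ∧ dx_j = sgn(permutation) dx_{(a)} ∧ dx_{(b)} ∧ dx_{(c)} with (a < b < c) sorted:
  d(-3*x*z - 3*y^2) includes (∂/∂z)(-3*x*z - 3*y^2) dz = (-3*x) dz, which multiplied by dx ∧ dy gives (-3*x) dx ∧ dy ∧ dz
  d(x*(2*w + z)) includes (∂/∂z)(x*(2*w + z)) dz = (x) dz, which multiplied by dx ∧ dw gives (-x) dx ∧ dz ∧ dw
  d(z*(-2*w + x)) includes (∂/∂x)(z*(-2*w + x)) dx = (z) dx, which multiplied by dy ∧ dw gives (z) dx ∧ dy ∧ dw
  d(z*(-2*w + x)) includes (∂/∂z)(z*(-2*w + x)) dz = (-2*w + x) dz, which multiplied by dy ∧ dw gives (2*w - x) dy ∧ dz ∧ dw
  d(x^2) includes (∂/∂x)(x^2) dx = (2*x) dx, which multiplied by dz ∧ dw gives (2*x) dx ∧ dz ∧ dw
Collecting like 3-forms: d(omega) = (-3*x) dx ∧ dy ∧ dz + (x) dx ∧ dz ∧ dw + (z) dx ∧ dy ∧ dw + (2*w - x) dy ∧ dz ∧ dw.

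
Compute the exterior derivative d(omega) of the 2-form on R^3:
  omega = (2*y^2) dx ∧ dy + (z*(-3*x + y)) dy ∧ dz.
d(omega) = (-3*z) dx ∧ dy ∧ dz

For a 2-form omega = sum_{i<j} g_{ij} dx_i ∧ dx_j, the exterior derivative is
  d(omega) = sum_{i<j} d(g_{ij}) ∧ dx_i ∧ dx_j = sum_{i<j, k} (∂g_{ij}/∂x_k) dx_k ∧ dx_i ∧ dx_j.
Expand each term, using dx_k ∧ dx_i ∧ dx_j = sgn(permutation) dx_{(a)} ∧ dx_{(b)} ∧ dx_{(c)} with (a < b < c) sorted:
  d(z*(-3*x + y)) includes (∂/∂x)(z*(-3*x + y)) dx = (-3*z) dx, which multiplied by dy ∧ dz gives (-3*z) dx ∧ dy ∧ dz
Collecting like 3-forms: d(omega) = (-3*z) dx ∧ dy ∧ dz.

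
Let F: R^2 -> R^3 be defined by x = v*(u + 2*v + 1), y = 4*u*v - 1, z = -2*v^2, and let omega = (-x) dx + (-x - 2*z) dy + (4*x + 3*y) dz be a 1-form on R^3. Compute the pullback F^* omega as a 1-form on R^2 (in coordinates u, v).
F^* omega = (v^2*(-5*u + 6*v - 5)) du + (v*(-5*u^2 - 62*u*v - 6*u - 40*v^2 - 22*v + 11)) dv

Using F^*(f dg) = (f ∘ F) d(g ∘ F), substitute each coordinate x_i by F_i(u, v) in f_i, and replace dx_i by d F_i = (∂F_i/∂u) du + (∂F_i/∂v) dv.
  For the x component: f_1(F) = v*(-u - 2*v - 1); d F_1 = (v) du + (u + 4*v + 1) dv
  For the y component: f_2(F) = v*(-u + 2*v - 1); d F_2 = (4*v) du + (4*u) dv
  For the z component: f_3(F) = 16*u*v + 8*v^2 + 4*v - 3; d F_3 = (0) du + (-4*v) dv
Combining and collecting du, dv coefficients:
  coeff of du: v^2*(-5*u + 6*v - 5)
  coeff of dv: v*(-5*u^2 - 62*u*v - 6*u - 40*v^2 - 22*v + 11)
F^* omega = (v^2*(-5*u + 6*v - 5)) du + (v*(-5*u^2 - 62*u*v - 6*u - 40*v^2 - 22*v + 11)) dv.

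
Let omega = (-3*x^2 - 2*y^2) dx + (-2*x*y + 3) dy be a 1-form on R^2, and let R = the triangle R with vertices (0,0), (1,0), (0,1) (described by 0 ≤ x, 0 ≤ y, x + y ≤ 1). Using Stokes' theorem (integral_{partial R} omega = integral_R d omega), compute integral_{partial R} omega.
integral_(partial R) omega = 1/3

Stokes: integral_partial_R omega = integral_R d omega with d omega = (∂Q/∂x - ∂P/∂y) dx ∧ dy.
  ∂Q/∂x = -2*y
  ∂P/∂y = -4*y
  integrand = ∂Q/∂x - ∂P/∂y = 2*y.
Integrating over R: integral_0^1 integral_0^{1-x} (2*y) dy dx = 1/3.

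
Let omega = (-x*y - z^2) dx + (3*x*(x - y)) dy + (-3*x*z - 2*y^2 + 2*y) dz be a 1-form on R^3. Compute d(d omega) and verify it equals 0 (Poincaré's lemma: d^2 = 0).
d(d omega) = 0

Step 1: d omega = sum_{i<j} (∂f_j/∂x_i - ∂f_i/∂x_j) dx_i ∧ dx_j:
  coeff of dx ∧ dy: 7*x - 3*y
  coeff of dx ∧ dz: -z
  coeff of dy ∧ dz: 2 - 4*y
Step 2: Apply d again to each 2-form coefficient. The only possible 3-form in R^3 is dx ∧ dy ∧ dz, with coefficient
  ∂(coeff of dy∧dz)/∂x - ∂(coeff of dx∧dz)/∂y + ∂(coeff of dx∧dy)/∂z
  = ∂/∂x (2 - 4*y) - ∂/∂y (-z) + ∂/∂z (7*x - 3*y).
Each of these terms simplifies to sums of mixed partials that cancel in pairs. The result is 0 (by equality of mixed partials for smooth functions — Schwarz / Clairaut).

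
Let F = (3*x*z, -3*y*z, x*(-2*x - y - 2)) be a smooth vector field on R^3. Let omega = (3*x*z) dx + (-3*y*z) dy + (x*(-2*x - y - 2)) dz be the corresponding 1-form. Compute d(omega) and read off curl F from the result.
d(omega) = (-x + 3*y) dy ∧ dz + (7*x + y + 2) dz ∧ dx + (0) dx ∧ dy; curl F = (-x + 3*y, 7*x + y + 2, 0)

d omega = sum_{i<j} (∂f_j/∂x_i - ∂f_i/∂x_j) dx_i ∧ dx_j. Under the identification (dy ∧ dz, dz ∧ dx, dx ∧ dy) ↔ (e_x, e_y, e_z), the coefficients are exactly the components of curl F. Compute:
  ∂R/∂y - ∂Q/∂z = (-x) - (-3*y) = -x + 3*y
  ∂P/∂z - ∂R/∂x = (3*x) - (-4*x - y - 2) = 7*x + y + 2
  ∂Q/∂x - ∂P/∂y = (0) - (0) = 0.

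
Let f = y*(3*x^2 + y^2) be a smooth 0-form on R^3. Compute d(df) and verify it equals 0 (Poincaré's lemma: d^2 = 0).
d(df) = 0

Step 1: df = sum_i (∂f/∂x_i) dx_i = (6*x*y) dx + (3*x^2 + 3*y^2) dy + (0) dz.
Step 2: Apply d again. Using the 1-form formula, the coefficient of dx ∧ dy in d(df) is ∂^2 f/∂x ∂y - ∂^2 f/∂y ∂x = (6*x) - (6*x) = 0 (equality of mixed partials for smooth f).
Similarly for dx ∧ dz and dy ∧ dz — all coefficients vanish. So d(df) = 0.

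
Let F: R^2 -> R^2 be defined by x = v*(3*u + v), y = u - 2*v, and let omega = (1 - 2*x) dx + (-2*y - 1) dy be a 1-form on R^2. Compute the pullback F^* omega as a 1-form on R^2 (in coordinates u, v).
F^* omega = (-18*u*v^2 - 2*u - 6*v^3 + 7*v - 1) du + (-18*u^2*v - 18*u*v^2 + 7*u - 4*v^3 - 6*v + 2) dv

Using F^*(f dg) = (f ∘ F) d(g ∘ F), substitute each coordinate x_i by F_i(u, v) in f_i, and replace dx_i by d F_i = (∂F_i/∂u) du + (∂F_i/∂v) dv.
  For the x component: f_1(F) = -6*u*v - 2*v^2 + 1; d F_1 = (3*v) du + (3*u + 2*v) dv
  For the y component: f_2(F) = -2*u + 4*v - 1; d F_2 = (1) du + (-2) dv
Combining and collecting du, dv coefficients:
  coeff of du: -18*u*v^2 - 2*u - 6*v^3 + 7*v - 1
  coeff of dv: -18*u^2*v - 18*u*v^2 + 7*u - 4*v^3 - 6*v + 2
F^* omega = (-18*u*v^2 - 2*u - 6*v^3 + 7*v - 1) du + (-18*u^2*v - 18*u*v^2 + 7*u - 4*v^3 - 6*v + 2) dv.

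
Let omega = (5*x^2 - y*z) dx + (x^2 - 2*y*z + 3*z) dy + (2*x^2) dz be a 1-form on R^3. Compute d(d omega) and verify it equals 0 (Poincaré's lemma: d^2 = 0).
d(d omega) = 0

Step 1: d omega = sum_{i<j} (∂f_j/∂x_i - ∂f_i/∂x_j) dx_i ∧ dx_j:
  coeff of dx ∧ dy: 2*x + z
  coeff of dx ∧ dz: 4*x + y
  coeff of dy ∧ dz: 2*y - 3
Step 2: Apply d again to each 2-form coefficient. The only possible 3-form in R^3 is dx ∧ dy ∧ dz, with coefficient
  ∂(coeff of dy∧dz)/∂x - ∂(coeff of dx∧dz)/∂y + ∂(coeff of dx∧dy)/∂z
  = ∂/∂x (2*y - 3) - ∂/∂y (4*x + y) + ∂/∂z (2*x + z).
Each of these terms simplifies to sums of mixed partials that cancel in pairs. The result is 0 (by equality of mixed partials for smooth functions — Schwarz / Clairaut).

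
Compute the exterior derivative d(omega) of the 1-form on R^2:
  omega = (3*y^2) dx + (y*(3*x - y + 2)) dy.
d(omega) = (-3*y) dx ∧ dy

For a 1-form omega = sum_i f_i dx_i, the exterior derivative is
  d(omega) = sum_{i < j} (∂f_j/∂x_i - ∂f_i/∂x_j) dx_i ∧ dx_j.
  coefficient of dx ∧ dy: ∂f_2/∂x - ∂f_1/∂y = ∂(y*(3*x - y + 2))/∂x - ∂(3*y^2)/∂y = -3*y
Assembling: d(omega) = (-3*y) dx ∧ dy.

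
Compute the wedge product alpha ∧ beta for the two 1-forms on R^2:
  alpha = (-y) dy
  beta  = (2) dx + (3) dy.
alpha ∧ beta = (2*y) dx ∧ dy

Distribute the wedge, using dx_i ∧ dx_j = -dx_j ∧ dx_i and dx_i ∧ dx_i = 0. For each pair (i, j) with i < j, the coefficient of dx_i ∧ dx_j in alpha ∧ beta is (alpha_i * beta_j - alpha_j * beta_i). Collecting: alpha ∧ beta = (2*y) dx ∧ dy.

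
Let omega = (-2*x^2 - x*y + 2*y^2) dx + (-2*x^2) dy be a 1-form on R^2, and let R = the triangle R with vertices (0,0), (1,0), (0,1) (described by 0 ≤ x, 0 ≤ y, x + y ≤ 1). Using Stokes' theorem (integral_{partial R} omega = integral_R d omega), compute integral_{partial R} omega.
integral_(partial R) omega = -7/6

Stokes: integral_partial_R omega = integral_R d omega with d omega = (∂Q/∂x - ∂P/∂y) dx ∧ dy.
  ∂Q/∂x = -4*x
  ∂P/∂y = -x + 4*y
  integrand = ∂Q/∂x - ∂P/∂y = -3*x - 4*y.
Integrating over R: integral_0^1 integral_0^{1-x} (-3*x - 4*y) dy dx = -7/6.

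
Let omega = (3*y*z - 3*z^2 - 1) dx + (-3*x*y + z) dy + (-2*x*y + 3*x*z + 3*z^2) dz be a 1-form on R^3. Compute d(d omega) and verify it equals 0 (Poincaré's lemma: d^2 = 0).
d(d omega) = 0

Step 1: d omega = sum_{i<j} (∂f_j/∂x_i - ∂f_i/∂x_j) dx_i ∧ dx_j:
  coeff of dx ∧ dy: -3*y - 3*z
  coeff of dx ∧ dz: -5*y + 9*z
  coeff of dy ∧ dz: -2*x - 1
Step 2: Apply d again to each 2-form coefficient. The only possible 3-form in R^3 is dx ∧ dy ∧ dz, with coefficient
  ∂(coeff of dy∧dz)/∂x - ∂(coeff of dx∧dz)/∂y + ∂(coeff of dx∧dy)/∂z
  = ∂/∂x (-2*x - 1) - ∂/∂y (-5*y + 9*z) + ∂/∂z (-3*y - 3*z).
Each of these terms simplifies to sums of mixed partials that cancel in pairs. The result is 0 (by equality of mixed partials for smooth functions — Schwarz / Clairaut).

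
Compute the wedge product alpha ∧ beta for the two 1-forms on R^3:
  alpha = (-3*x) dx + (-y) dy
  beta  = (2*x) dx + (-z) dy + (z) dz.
alpha ∧ beta = (x*(2*y + 3*z)) dx ∧ dy + (-3*x*z) dx ∧ dz + (-y*z) dy ∧ dz

Distribute the wedge, using dx_i ∧ dx_j = -dx_j ∧ dx_i and dx_i ∧ dx_i = 0. For each pair (i, j) with i < j, the coefficient of dx_i ∧ dx_j in alpha ∧ beta is (alpha_i * beta_j - alpha_j * beta_i). Collecting: alpha ∧ beta = (x*(2*y + 3*z)) dx ∧ dy + (-3*x*z) dx ∧ dz + (-y*z) dy ∧ dz.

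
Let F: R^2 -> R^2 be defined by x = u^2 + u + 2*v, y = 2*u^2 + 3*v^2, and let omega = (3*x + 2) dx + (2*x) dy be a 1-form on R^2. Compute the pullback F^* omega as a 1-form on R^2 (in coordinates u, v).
F^* omega = (14*u^3 + 17*u^2 + 28*u*v + 7*u + 6*v + 2) du + (12*u^2*v + 6*u^2 + 12*u*v + 6*u + 24*v^2 + 12*v + 4) dv

Using F^*(f dg) = (f ∘ F) d(g ∘ F), substitute each coordinate x_i by F_i(u, v) in f_i, and replace dx_i by d F_i = (∂F_i/∂u) du + (∂F_i/∂v) dv.
  For the x component: f_1(F) = 3*u^2 + 3*u + 6*v + 2; d F_1 = (2*u + 1) du + (2) dv
  For the y component: f_2(F) = 2*u^2 + 2*u + 4*v; d F_2 = (4*u) du + (6*v) dv
Combining and collecting du, dv coefficients:
  coeff of du: 14*u^3 + 17*u^2 + 28*u*v + 7*u + 6*v + 2
  coeff of dv: 12*u^2*v + 6*u^2 + 12*u*v + 6*u + 24*v^2 + 12*v + 4
F^* omega = (14*u^3 + 17*u^2 + 28*u*v + 7*u + 6*v + 2) du + (12*u^2*v + 6*u^2 + 12*u*v + 6*u + 24*v^2 + 12*v + 4) dv.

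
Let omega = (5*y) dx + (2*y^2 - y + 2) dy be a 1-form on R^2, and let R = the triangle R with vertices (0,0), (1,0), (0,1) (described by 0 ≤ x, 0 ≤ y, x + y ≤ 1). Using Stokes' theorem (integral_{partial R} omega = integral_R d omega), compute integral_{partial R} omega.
integral_(partial R) omega = -5/2

Stokes: integral_partial_R omega = integral_R d omega with d omega = (∂Q/∂x - ∂P/∂y) dx ∧ dy.
  ∂Q/∂x = 0
  ∂P/∂y = 5
  integrand = ∂Q/∂x - ∂P/∂y = -5.
Integrating over R: integral_0^1 integral_0^{1-x} (-5) dy dx = -5/2.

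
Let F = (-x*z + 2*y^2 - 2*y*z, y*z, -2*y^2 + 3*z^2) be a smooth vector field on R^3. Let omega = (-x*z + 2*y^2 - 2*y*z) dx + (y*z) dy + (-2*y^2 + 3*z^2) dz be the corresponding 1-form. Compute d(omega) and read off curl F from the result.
d(omega) = (-5*y) dy ∧ dz + (-x - 2*y) dz ∧ dx + (-4*y + 2*z) dx ∧ dy; curl F = (-5*y, -x - 2*y, -4*y + 2*z)

d omega = sum_{i<j} (∂f_j/∂x_i - ∂f_i/∂x_j) dx_i ∧ dx_j. Under the identification (dy ∧ dz, dz ∧ dx, dx ∧ dy) ↔ (e_x, e_y, e_z), the coefficients are exactly the components of curl F. Compute:
  ∂R/∂y - ∂Q/∂z = (-4*y) - (y) = -5*y
  ∂P/∂z - ∂R/∂x = (-x - 2*y) - (0) = -x - 2*y
  ∂Q/∂x - ∂P/∂y = (0) - (4*y - 2*z) = -4*y + 2*z.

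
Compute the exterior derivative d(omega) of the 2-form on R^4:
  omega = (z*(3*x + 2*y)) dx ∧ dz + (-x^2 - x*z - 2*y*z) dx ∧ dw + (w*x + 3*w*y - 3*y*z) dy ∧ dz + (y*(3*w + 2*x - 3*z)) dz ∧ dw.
d(omega) = (w - 2*z) dx ∧ dy ∧ dz + (2*z) dx ∧ dy ∧ dw + (x + 4*y) dx ∧ dz ∧ dw + (3*w + 3*x + 3*y - 3*z) dy ∧ dz ∧ dw

For a 2-form omega = sum_{i<j} g_{ij} dx_i ∧ dx_j, the exterior derivative is
  d(omega) = sum_{i<j} d(g_{ij}) ∧ dx_i ∧ dx_j = sum_{i<j, k} (∂g_{ij}/∂x_k) dx_k ∧ dx_i ∧ dx_j.
Expand each term, using dx_k ∧ dx_i ∧ dx_j = sgn(permutation) dx_{(a)} ∧ dx_{(b)} ∧ dx_{(c)} with (a < b < c) sorted:
  d(z*(3*x + 2*y)) includes (∂/∂y)(z*(3*x + 2*y)) dy = (2*z) dy, which multiplied by dx ∧ dz gives (-2*z) dx ∧ dy ∧ dz
  d(-x^2 - x*z - 2*y*z) includes (∂/∂y)(-x^2 - x*z - 2*y*z) dy = (-2*z) dy, which multiplied by dx ∧ dw gives (2*z) dx ∧ dy ∧ dw
  d(-x^2 - x*z - 2*y*z) includes (∂/∂z)(-x^2 - x*z - 2*y*z) dz = (-x - 2*y) dz, which multiplied by dx ∧ dw gives (x + 2*y) dx ∧ dz ∧ dw
  d(w*x + 3*w*y - 3*y*z) includes (∂/∂x)(w*x + 3*w*y - 3*y*z) dx = (w) dx, which multiplied by dy ∧ dz gives (w) dx ∧ dy ∧ dz
  d(w*x + 3*w*y - 3*y*z) includes (∂/∂w)(w*x + 3*w*y - 3*y*z) dw = (x + 3*y) dw, which multiplied by dy ∧ dz gives (x + 3*y) dy ∧ dz ∧ dw
  d(y*(3*w + 2*x - 3*z)) includes (∂/∂x)(y*(3*w + 2*x - 3*z)) dx = (2*y) dx, which multiplied by dz ∧ dw gives (2*y) dx ∧ dz ∧ dw
  d(y*(3*w + 2*x - 3*z)) includes (∂/∂y)(y*(3*w + 2*x - 3*z)) dy = (3*w + 2*x - 3*z) dy, which multiplied by dz ∧ dw gives (3*w + 2*x - 3*z) dy ∧ dz ∧ dw
Collecting like 3-forms: d(omega) = (w - 2*z) dx ∧ dy ∧ dz + (2*z) dx ∧ dy ∧ dw + (x + 4*y) dx ∧ dz ∧ dw + (3*w + 3*x + 3*y - 3*z) dy ∧ dz ∧ dw.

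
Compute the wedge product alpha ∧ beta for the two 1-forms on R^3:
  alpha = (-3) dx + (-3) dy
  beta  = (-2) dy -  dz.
alpha ∧ beta = (6) dx ∧ dy + (3) dx ∧ dz + (3) dy ∧ dz

Distribute the wedge, using dx_i ∧ dx_j = -dx_j ∧ dx_i and dx_i ∧ dx_i = 0. For each pair (i, j) with i < j, the coefficient of dx_i ∧ dx_j in alpha ∧ beta is (alpha_i * beta_j - alpha_j * beta_i). Collecting: alpha ∧ beta = (6) dx ∧ dy + (3) dx ∧ dz + (3) dy ∧ dz.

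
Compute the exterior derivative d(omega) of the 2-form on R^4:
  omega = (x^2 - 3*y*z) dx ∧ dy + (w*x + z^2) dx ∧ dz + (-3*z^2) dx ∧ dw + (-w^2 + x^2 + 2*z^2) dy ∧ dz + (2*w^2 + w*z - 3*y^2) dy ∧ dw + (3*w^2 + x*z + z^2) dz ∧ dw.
d(omega) = (2*x - 3*y) dx ∧ dy ∧ dz + (x + 7*z) dx ∧ dz ∧ dw + (-3*w) dy ∧ dz ∧ dw

For a 2-form omega = sum_{i<j} g_{ij} dx_i ∧ dx_j, the exterior derivative is
  d(omega) = sum_{i<j} d(g_{ij}) ∧ dx_i ∧ dx_j = sum_{i<j, k} (∂g_{ij}/∂x_k) dx_k ∧ dx_i ∧ dx_j.
Expand each term, using dx_k ∧ dx_i ∧ dx_j = sgn(permutation) dx_{(a)} ∧ dx_{(b)} ∧ dx_{(c)} with (a < b < c) sorted:
  d(x^2 - 3*y*z) includes (∂/∂z)(x^2 - 3*y*z) dz = (-3*y) dz, which multiplied by dx ∧ dy gives (-3*y) dx ∧ dy ∧ dz
  d(w*x + z^2) includes (∂/∂w)(w*x + z^2) dw = (x) dw, which multiplied by dx ∧ dz gives (x) dx ∧ dz ∧ dw
  d(-3*z^2) includes (∂/∂z)(-3*z^2) dz = (-6*z) dz, which multiplied by dx ∧ dw gives (6*z) dx ∧ dz ∧ dw
  d(-w^2 + x^2 + 2*z^2) includes (∂/∂x)(-w^2 + x^2 + 2*z^2) dx = (2*x) dx, which multiplied by dy ∧ dz gives (2*x) dx ∧ dy ∧ dz
  d(-w^2 + x^2 + 2*z^2) includes (∂/∂w)(-w^2 + x^2 + 2*z^2) dw = (-2*w) dw, which multiplied by dy ∧ dz gives (-2*w) dy ∧ dz ∧ dw
  d(2*w^2 + w*z - 3*y^2) includes (∂/∂z)(2*w^2 + w*z - 3*y^2) dz = (w) dz, which multiplied by dy ∧ dw gives (-w) dy ∧ dz ∧ dw
  d(3*w^2 + x*z + z^2) includes (∂/∂x)(3*w^2 + x*z + z^2) dx = (z) dx, which multiplied by dz ∧ dw gives (z) dx ∧ dz ∧ dw
Collecting like 3-forms: d(omega) = (2*x - 3*y) dx ∧ dy ∧ dz + (x + 7*z) dx ∧ dz ∧ dw + (-3*w) dy ∧ dz ∧ dw.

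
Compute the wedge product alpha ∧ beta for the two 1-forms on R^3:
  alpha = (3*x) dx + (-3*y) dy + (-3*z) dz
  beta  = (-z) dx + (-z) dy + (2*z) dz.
alpha ∧ beta = (-3*z*(x + y)) dx ∧ dy + (3*z*(2*x - z)) dx ∧ dz + (-3*z*(2*y + z)) dy ∧ dz

Distribute the wedge, using dx_i ∧ dx_j = -dx_j ∧ dx_i and dx_i ∧ dx_i = 0. For each pair (i, j) with i < j, the coefficient of dx_i ∧ dx_j in alpha ∧ beta is (alpha_i * beta_j - alpha_j * beta_i). Collecting: alpha ∧ beta = (-3*z*(x + y)) dx ∧ dy + (3*z*(2*x - z)) dx ∧ dz + (-3*z*(2*y + z)) dy ∧ dz.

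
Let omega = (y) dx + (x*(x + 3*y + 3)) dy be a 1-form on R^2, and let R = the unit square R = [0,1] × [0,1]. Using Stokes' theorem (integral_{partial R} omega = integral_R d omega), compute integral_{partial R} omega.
integral_(partial R) omega = 9/2

Stokes: integral_partial_R omega = integral_R d omega with d omega = (∂Q/∂x - ∂P/∂y) dx ∧ dy.
  ∂Q/∂x = 2*x + 3*y + 3
  ∂P/∂y = 1
  integrand = ∂Q/∂x - ∂P/∂y = 2*x + 3*y + 2.
Integrating over R: integral_0^1 integral_0^1 (2*x + 3*y + 2) dx dy = 9/2.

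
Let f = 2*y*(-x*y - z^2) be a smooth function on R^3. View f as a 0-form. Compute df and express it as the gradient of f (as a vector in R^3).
df = (-2*y^2) dx + (-4*x*y - 2*z^2) dy + (-4*y*z) dz; grad f = (-2*y^2, -4*x*y - 2*z^2, -4*y*z)

For a 0-form f, d f = (∂f/∂x) dx + (∂f/∂y) dy + (∂f/∂z) dz. The components of the vector representation are exactly the entries of grad f in Cartesian coordinates:
  ∂f/∂x = -2*y^2
  ∂f/∂y = -4*x*y - 2*z^2
  ∂f/∂z = -4*y*z.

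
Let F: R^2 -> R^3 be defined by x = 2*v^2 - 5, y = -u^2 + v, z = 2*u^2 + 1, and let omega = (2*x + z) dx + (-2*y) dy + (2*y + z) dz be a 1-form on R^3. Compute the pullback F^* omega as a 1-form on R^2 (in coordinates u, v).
F^* omega = (4*u*(-u^2 + 3*v + 1)) du + (8*u^2*v + 2*u^2 + 16*v^3 - 38*v) dv

Using F^*(f dg) = (f ∘ F) d(g ∘ F), substitute each coordinate x_i by F_i(u, v) in f_i, and replace dx_i by d F_i = (∂F_i/∂u) du + (∂F_i/∂v) dv.
  For the x component: f_1(F) = 2*u^2 + 4*v^2 - 9; d F_1 = (0) du + (4*v) dv
  For the y component: f_2(F) = 2*u^2 - 2*v; d F_2 = (-2*u) du + (1) dv
  For the z component: f_3(F) = 2*v + 1; d F_3 = (4*u) du + (0) dv
Combining and collecting du, dv coefficients:
  coeff of du: 4*u*(-u^2 + 3*v + 1)
  coeff of dv: 8*u^2*v + 2*u^2 + 16*v^3 - 38*v
F^* omega = (4*u*(-u^2 + 3*v + 1)) du + (8*u^2*v + 2*u^2 + 16*v^3 - 38*v) dv.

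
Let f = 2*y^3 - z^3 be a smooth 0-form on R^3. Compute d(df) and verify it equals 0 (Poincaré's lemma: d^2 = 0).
d(df) = 0

Step 1: df = sum_i (∂f/∂x_i) dx_i = (0) dx + (6*y^2) dy + (-3*z^2) dz.
Step 2: Apply d again. Using the 1-form formula, the coefficient of dx ∧ dy in d(df) is ∂^2 f/∂x ∂y - ∂^2 f/∂y ∂x = (0) - (0) = 0 (equality of mixed partials for smooth f).
Similarly for dx ∧ dz and dy ∧ dz — all coefficients vanish. So d(df) = 0.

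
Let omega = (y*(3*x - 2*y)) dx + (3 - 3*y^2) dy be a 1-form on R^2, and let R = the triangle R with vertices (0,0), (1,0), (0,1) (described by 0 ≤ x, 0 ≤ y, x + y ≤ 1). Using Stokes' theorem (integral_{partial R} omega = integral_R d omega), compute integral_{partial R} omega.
integral_(partial R) omega = 1/6

Stokes: integral_partial_R omega = integral_R d omega with d omega = (∂Q/∂x - ∂P/∂y) dx ∧ dy.
  ∂Q/∂x = 0
  ∂P/∂y = 3*x - 4*y
  integrand = ∂Q/∂x - ∂P/∂y = -3*x + 4*y.
Integrating over R: integral_0^1 integral_0^{1-x} (-3*x + 4*y) dy dx = 1/6.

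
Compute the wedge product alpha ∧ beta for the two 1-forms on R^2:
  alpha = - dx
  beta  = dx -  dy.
alpha ∧ beta = (1) dx ∧ dy

Distribute the wedge, using dx_i ∧ dx_j = -dx_j ∧ dx_i and dx_i ∧ dx_i = 0. For each pair (i, j) with i < j, the coefficient of dx_i ∧ dx_j in alpha ∧ beta is (alpha_i * beta_j - alpha_j * beta_i). Collecting: alpha ∧ beta = (1) dx ∧ dy.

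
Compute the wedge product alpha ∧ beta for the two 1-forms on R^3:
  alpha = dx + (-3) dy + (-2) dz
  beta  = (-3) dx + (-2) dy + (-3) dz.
alpha ∧ beta = (-11) dx ∧ dy + (-9) dx ∧ dz + (5) dy ∧ dz

Distribute the wedge, using dx_i ∧ dx_j = -dx_j ∧ dx_i and dx_i ∧ dx_i = 0. For each pair (i, j) with i < j, the coefficient of dx_i ∧ dx_j in alpha ∧ beta is (alpha_i * beta_j - alpha_j * beta_i). Collecting: alpha ∧ beta = (-11) dx ∧ dy + (-9) dx ∧ dz + (5) dy ∧ dz.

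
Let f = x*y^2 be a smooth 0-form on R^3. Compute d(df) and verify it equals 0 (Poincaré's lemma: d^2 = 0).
d(df) = 0

Step 1: df = sum_i (∂f/∂x_i) dx_i = (y^2) dx + (2*x*y) dy + (0) dz.
Step 2: Apply d again. Using the 1-form formula, the coefficient of dx ∧ dy in d(df) is ∂^2 f/∂x ∂y - ∂^2 f/∂y ∂x = (2*y) - (2*y) = 0 (equality of mixed partials for smooth f).
Similarly for dx ∧ dz and dy ∧ dz — all coefficients vanish. So d(df) = 0.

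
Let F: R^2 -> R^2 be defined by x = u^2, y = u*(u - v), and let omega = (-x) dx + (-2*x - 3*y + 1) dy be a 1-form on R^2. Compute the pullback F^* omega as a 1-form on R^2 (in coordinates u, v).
F^* omega = (-12*u^3 + 11*u^2*v - 3*u*v^2 + 2*u - v) du + (u*(5*u^2 - 3*u*v - 1)) dv

Using F^*(f dg) = (f ∘ F) d(g ∘ F), substitute each coordinate x_i by F_i(u, v) in f_i, and replace dx_i by d F_i = (∂F_i/∂u) du + (∂F_i/∂v) dv.
  For the x component: f_1(F) = -u^2; d F_1 = (2*u) du + (0) dv
  For the y component: f_2(F) = -5*u^2 + 3*u*v + 1; d F_2 = (2*u - v) du + (-u) dv
Combining and collecting du, dv coefficients:
  coeff of du: -12*u^3 + 11*u^2*v - 3*u*v^2 + 2*u - v
  coeff of dv: u*(5*u^2 - 3*u*v - 1)
F^* omega = (-12*u^3 + 11*u^2*v - 3*u*v^2 + 2*u - v) du + (u*(5*u^2 - 3*u*v - 1)) dv.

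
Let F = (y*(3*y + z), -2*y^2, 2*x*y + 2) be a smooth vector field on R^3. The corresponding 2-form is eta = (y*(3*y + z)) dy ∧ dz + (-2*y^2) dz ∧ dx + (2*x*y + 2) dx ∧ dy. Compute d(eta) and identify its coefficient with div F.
d(eta) = (-4*y) dx ∧ dy ∧ dz; div F = -4*y

For a 2-form in R^3 of the form above, applying d gives a 3-form with coefficient ∂P/∂x + ∂Q/∂y + ∂R/∂z:
  ∂P/∂x = 0
  ∂Q/∂y = -4*y
  ∂R/∂z = 0
Sum = -4*y, which is exactly div F.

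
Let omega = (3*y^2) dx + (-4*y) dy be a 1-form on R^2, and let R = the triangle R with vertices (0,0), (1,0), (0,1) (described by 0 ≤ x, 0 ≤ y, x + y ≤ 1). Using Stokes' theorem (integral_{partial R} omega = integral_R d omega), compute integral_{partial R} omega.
integral_(partial R) omega = -1

Stokes: integral_partial_R omega = integral_R d omega with d omega = (∂Q/∂x - ∂P/∂y) dx ∧ dy.
  ∂Q/∂x = 0
  ∂P/∂y = 6*y
  integrand = ∂Q/∂x - ∂P/∂y = -6*y.
Integrating over R: integral_0^1 integral_0^{1-x} (-6*y) dy dx = -1.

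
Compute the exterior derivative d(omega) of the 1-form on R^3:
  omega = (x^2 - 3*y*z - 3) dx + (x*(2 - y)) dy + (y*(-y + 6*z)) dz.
d(omega) = (-y + 3*z + 2) dx ∧ dy + (3*y) dx ∧ dz + (-2*y + 6*z) dy ∧ dz

For a 1-form omega = sum_i f_i dx_i, the exterior derivative is
  d(omega) = sum_{i < j} (∂f_j/∂x_i - ∂f_i/∂x_j) dx_i ∧ dx_j.
  coefficient of dx ∧ dy: ∂f_2/∂x - ∂f_1/∂y = ∂(x*(2 - y))/∂x - ∂(x^2 - 3*y*z - 3)/∂y = -y + 3*z + 2
  coefficient of dx ∧ dz: ∂f_3/∂x - ∂f_1/∂z = ∂(y*(-y + 6*z))/∂x - ∂(x^2 - 3*y*z - 3)/∂z = 3*y
  coefficient of dy ∧ dz: ∂f_3/∂y - ∂f_2/∂z = ∂(y*(-y + 6*z))/∂y - ∂(x*(2 - y))/∂z = -2*y + 6*z
Assembling: d(omega) = (-y + 3*z + 2) dx ∧ dy + (3*y) dx ∧ dz + (-2*y + 6*z) dy ∧ dz.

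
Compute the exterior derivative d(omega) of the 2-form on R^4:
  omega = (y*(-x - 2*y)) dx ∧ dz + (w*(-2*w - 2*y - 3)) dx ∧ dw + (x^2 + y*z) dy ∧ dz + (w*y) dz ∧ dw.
d(omega) = (3*x + 4*y) dx ∧ dy ∧ dz + (2*w) dx ∧ dy ∧ dw + (w) dy ∧ dz ∧ dw

For a 2-form omega = sum_{i<j} g_{ij} dx_i ∧ dx_j, the exterior derivative is
  d(omega) = sum_{i<j} d(g_{ij}) ∧ dx_i ∧ dx_j = sum_{i<j, k} (∂g_{ij}/∂x_k) dx_k ∧ dx_i ∧ dx_j.
Expand each term, using dx_k ∧ dx_i ∧ dx_j = sgn(permutation) dx_{(a)} ∧ dx_{(b)} ∧ dx_{(c)} with (a < b < c) sorted:
  d(y*(-x - 2*y)) includes (∂/∂y)(y*(-x - 2*y)) dy = (-x - 4*y) dy, which multiplied by dx ∧ dz gives (x + 4*y) dx ∧ dy ∧ dz
  d(w*(-2*w - 2*y - 3)) includes (∂/∂y)(w*(-2*w - 2*y - 3)) dy = (-2*w) dy, which multiplied by dx ∧ dw gives (2*w) dx ∧ dy ∧ dw
  d(x^2 + y*z) includes (∂/∂x)(x^2 + y*z) dx = (2*x) dx, which multiplied by dy ∧ dz gives (2*x) dx ∧ dy ∧ dz
  d(w*y) includes (∂/∂y)(w*y) dy = (w) dy, which multiplied by dz ∧ dw gives (w) dy ∧ dz ∧ dw
Collecting like 3-forms: d(omega) = (3*x + 4*y) dx ∧ dy ∧ dz + (2*w) dx ∧ dy ∧ dw + (w) dy ∧ dz ∧ dw.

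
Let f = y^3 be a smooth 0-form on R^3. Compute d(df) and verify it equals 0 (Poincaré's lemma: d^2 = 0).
d(df) = 0

Step 1: df = sum_i (∂f/∂x_i) dx_i = (0) dx + (3*y^2) dy + (0) dz.
Step 2: Apply d again. Using the 1-form formula, the coefficient of dx ∧ dy in d(df) is ∂^2 f/∂x ∂y - ∂^2 f/∂y ∂x = (0) - (0) = 0 (equality of mixed partials for smooth f).
Similarly for dx ∧ dz and dy ∧ dz — all coefficients vanish. So d(df) = 0.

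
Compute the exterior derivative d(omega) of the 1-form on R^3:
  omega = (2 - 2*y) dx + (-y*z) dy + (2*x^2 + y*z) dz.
d(omega) = (2) dx ∧ dy + (4*x) dx ∧ dz + (y + z) dy ∧ dz

For a 1-form omega = sum_i f_i dx_i, the exterior derivative is
  d(omega) = sum_{i < j} (∂f_j/∂x_i - ∂f_i/∂x_j) dx_i ∧ dx_j.
  coefficient of dx ∧ dy: ∂f_2/∂x - ∂f_1/∂y = ∂(-y*z)/∂x - ∂(2 - 2*y)/∂y = 2
  coefficient of dx ∧ dz: ∂f_3/∂x - ∂f_1/∂z = ∂(2*x^2 + y*z)/∂x - ∂(2 - 2*y)/∂z = 4*x
  coefficient of dy ∧ dz: ∂f_3/∂y - ∂f_2/∂z = ∂(2*x^2 + y*z)/∂y - ∂(-y*z)/∂z = y + z
Assembling: d(omega) = (2) dx ∧ dy + (4*x) dx ∧ dz + (y + z) dy ∧ dz.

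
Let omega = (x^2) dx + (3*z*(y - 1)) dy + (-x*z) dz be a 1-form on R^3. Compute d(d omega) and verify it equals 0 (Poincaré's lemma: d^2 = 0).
d(d omega) = 0

Step 1: d omega = sum_{i<j} (∂f_j/∂x_i - ∂f_i/∂x_j) dx_i ∧ dx_j:
  coeff of dx ∧ dy: 0
  coeff of dx ∧ dz: -z
  coeff of dy ∧ dz: 3 - 3*y
Step 2: Apply d again to each 2-form coefficient. The only possible 3-form in R^3 is dx ∧ dy ∧ dz, with coefficient
  ∂(coeff of dy∧dz)/∂x - ∂(coeff of dx∧dz)/∂y + ∂(coeff of dx∧dy)/∂z
  = ∂/∂x (3 - 3*y) - ∂/∂y (-z) + ∂/∂z (0).
Each of these terms simplifies to sums of mixed partials that cancel in pairs. The result is 0 (by equality of mixed partials for smooth functions — Schwarz / Clairaut).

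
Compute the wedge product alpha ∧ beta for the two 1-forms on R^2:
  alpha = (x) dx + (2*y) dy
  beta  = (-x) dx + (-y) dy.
alpha ∧ beta = (x*y) dx ∧ dy

Distribute the wedge, using dx_i ∧ dx_j = -dx_j ∧ dx_i and dx_i ∧ dx_i = 0. For each pair (i, j) with i < j, the coefficient of dx_i ∧ dx_j in alpha ∧ beta is (alpha_i * beta_j - alpha_j * beta_i). Collecting: alpha ∧ beta = (x*y) dx ∧ dy.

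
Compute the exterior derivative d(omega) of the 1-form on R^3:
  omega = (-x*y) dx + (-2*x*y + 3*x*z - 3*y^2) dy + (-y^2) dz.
d(omega) = (x - 2*y + 3*z) dx ∧ dy + (-3*x - 2*y) dy ∧ dz

For a 1-form omega = sum_i f_i dx_i, the exterior derivative is
  d(omega) = sum_{i < j} (∂f_j/∂x_i - ∂f_i/∂x_j) dx_i ∧ dx_j.
  coefficient of dx ∧ dy: ∂f_2/∂x - ∂f_1/∂y = ∂(-2*x*y + 3*x*z - 3*y^2)/∂x - ∂(-x*y)/∂y = x - 2*y + 3*z
  coefficient of dy ∧ dz: ∂f_3/∂y - ∂f_2/∂z = ∂(-y^2)/∂y - ∂(-2*x*y + 3*x*z - 3*y^2)/∂z = -3*x - 2*y
Assembling: d(omega) = (x - 2*y + 3*z) dx ∧ dy + (-3*x - 2*y) dy ∧ dz.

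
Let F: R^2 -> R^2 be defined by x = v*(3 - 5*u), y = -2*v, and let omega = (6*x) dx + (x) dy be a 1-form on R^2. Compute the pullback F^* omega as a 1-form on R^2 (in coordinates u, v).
F^* omega = (v^2*(150*u - 90)) du + (2*v*(75*u^2 - 85*u + 24)) dv

Using F^*(f dg) = (f ∘ F) d(g ∘ F), substitute each coordinate x_i by F_i(u, v) in f_i, and replace dx_i by d F_i = (∂F_i/∂u) du + (∂F_i/∂v) dv.
  For the x component: f_1(F) = 6*v*(3 - 5*u); d F_1 = (-5*v) du + (3 - 5*u) dv
  For the y component: f_2(F) = v*(3 - 5*u); d F_2 = (0) du + (-2) dv
Combining and collecting du, dv coefficients:
  coeff of du: v^2*(150*u - 90)
  coeff of dv: 2*v*(75*u^2 - 85*u + 24)
F^* omega = (v^2*(150*u - 90)) du + (2*v*(75*u^2 - 85*u + 24)) dv.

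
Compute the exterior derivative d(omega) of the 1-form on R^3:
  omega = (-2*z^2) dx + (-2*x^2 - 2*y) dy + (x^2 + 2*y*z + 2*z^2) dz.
d(omega) = (-4*x) dx ∧ dy + (2*x + 4*z) dx ∧ dz + (2*z) dy ∧ dz

For a 1-form omega = sum_i f_i dx_i, the exterior derivative is
  d(omega) = sum_{i < j} (∂f_j/∂x_i - ∂f_i/∂x_j) dx_i ∧ dx_j.
  coefficient of dx ∧ dy: ∂f_2/∂x - ∂f_1/∂y = ∂(-2*x^2 - 2*y)/∂x - ∂(-2*z^2)/∂y = -4*x
  coefficient of dx ∧ dz: ∂f_3/∂x - ∂f_1/∂z = ∂(x^2 + 2*y*z + 2*z^2)/∂x - ∂(-2*z^2)/∂z = 2*x + 4*z
  coefficient of dy ∧ dz: ∂f_3/∂y - ∂f_2/∂z = ∂(x^2 + 2*y*z + 2*z^2)/∂y - ∂(-2*x^2 - 2*y)/∂z = 2*z
Assembling: d(omega) = (-4*x) dx ∧ dy + (2*x + 4*z) dx ∧ dz + (2*z) dy ∧ dz.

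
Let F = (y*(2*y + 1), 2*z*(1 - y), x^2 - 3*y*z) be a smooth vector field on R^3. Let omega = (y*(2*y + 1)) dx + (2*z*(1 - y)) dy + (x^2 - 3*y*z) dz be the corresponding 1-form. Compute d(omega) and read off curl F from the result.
d(omega) = (2*y - 3*z - 2) dy ∧ dz + (-2*x) dz ∧ dx + (-4*y - 1) dx ∧ dy; curl F = (2*y - 3*z - 2, -2*x, -4*y - 1)

d omega = sum_{i<j} (∂f_j/∂x_i - ∂f_i/∂x_j) dx_i ∧ dx_j. Under the identification (dy ∧ dz, dz ∧ dx, dx ∧ dy) ↔ (e_x, e_y, e_z), the coefficients are exactly the components of curl F. Compute:
  ∂R/∂y - ∂Q/∂z = (-3*z) - (2 - 2*y) = 2*y - 3*z - 2
  ∂P/∂z - ∂R/∂x = (0) - (2*x) = -2*x
  ∂Q/∂x - ∂P/∂y = (0) - (4*y + 1) = -4*y - 1.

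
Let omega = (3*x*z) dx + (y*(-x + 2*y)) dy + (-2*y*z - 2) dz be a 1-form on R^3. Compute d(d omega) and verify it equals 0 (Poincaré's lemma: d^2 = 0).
d(d omega) = 0

Step 1: d omega = sum_{i<j} (∂f_j/∂x_i - ∂f_i/∂x_j) dx_i ∧ dx_j:
  coeff of dx ∧ dy: -y
  coeff of dx ∧ dz: -3*x
  coeff of dy ∧ dz: -2*z
Step 2: Apply d again to each 2-form coefficient. The only possible 3-form in R^3 is dx ∧ dy ∧ dz, with coefficient
  ∂(coeff of dy∧dz)/∂x - ∂(coeff of dx∧dz)/∂y + ∂(coeff of dx∧dy)/∂z
  = ∂/∂x (-2*z) - ∂/∂y (-3*x) + ∂/∂z (-y).
Each of these terms simplifies to sums of mixed partials that cancel in pairs. The result is 0 (by equality of mixed partials for smooth functions — Schwarz / Clairaut).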